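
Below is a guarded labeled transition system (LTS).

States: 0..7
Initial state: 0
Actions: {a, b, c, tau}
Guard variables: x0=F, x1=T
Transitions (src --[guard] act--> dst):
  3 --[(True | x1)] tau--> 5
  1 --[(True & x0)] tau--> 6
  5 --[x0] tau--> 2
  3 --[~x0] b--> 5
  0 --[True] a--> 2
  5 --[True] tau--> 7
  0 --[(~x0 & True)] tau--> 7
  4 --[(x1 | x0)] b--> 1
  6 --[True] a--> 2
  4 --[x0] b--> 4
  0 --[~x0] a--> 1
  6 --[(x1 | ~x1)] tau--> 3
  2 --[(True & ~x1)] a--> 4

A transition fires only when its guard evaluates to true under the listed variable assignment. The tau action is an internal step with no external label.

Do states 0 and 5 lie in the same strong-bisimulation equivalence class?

Answer: NOT BISIMILAR

Working:
Refine partition for ~:
  round 0: {{0,1,2,3,4,5,6,7}}
  round 1: {{0,6},{1,2,7},{3},{4},{5}}
  round 2: {{0},{1,2,7},{3},{4},{5},{6}}
Fixed point at round 3; 6 class(es).
class of 0: {0}; class of 5: {5}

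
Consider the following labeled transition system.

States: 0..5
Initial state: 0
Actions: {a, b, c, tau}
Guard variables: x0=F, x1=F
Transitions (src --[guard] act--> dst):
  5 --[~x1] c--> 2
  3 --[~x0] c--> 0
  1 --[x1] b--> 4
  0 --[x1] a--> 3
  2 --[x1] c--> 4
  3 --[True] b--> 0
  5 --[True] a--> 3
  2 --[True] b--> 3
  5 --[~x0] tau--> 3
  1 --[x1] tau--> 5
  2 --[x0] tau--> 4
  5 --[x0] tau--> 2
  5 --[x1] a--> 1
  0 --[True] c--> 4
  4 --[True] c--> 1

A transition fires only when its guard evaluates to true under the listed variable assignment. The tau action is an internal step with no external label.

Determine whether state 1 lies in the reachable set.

After dropping false guards: 8 live edges.
depth 0: {0}
depth 1: {4}  total {0,4}
depth 2: {1}  total {0,1,4}
Reach set: {0,1,4}
witness 1: c·c

Answer: REACHABLE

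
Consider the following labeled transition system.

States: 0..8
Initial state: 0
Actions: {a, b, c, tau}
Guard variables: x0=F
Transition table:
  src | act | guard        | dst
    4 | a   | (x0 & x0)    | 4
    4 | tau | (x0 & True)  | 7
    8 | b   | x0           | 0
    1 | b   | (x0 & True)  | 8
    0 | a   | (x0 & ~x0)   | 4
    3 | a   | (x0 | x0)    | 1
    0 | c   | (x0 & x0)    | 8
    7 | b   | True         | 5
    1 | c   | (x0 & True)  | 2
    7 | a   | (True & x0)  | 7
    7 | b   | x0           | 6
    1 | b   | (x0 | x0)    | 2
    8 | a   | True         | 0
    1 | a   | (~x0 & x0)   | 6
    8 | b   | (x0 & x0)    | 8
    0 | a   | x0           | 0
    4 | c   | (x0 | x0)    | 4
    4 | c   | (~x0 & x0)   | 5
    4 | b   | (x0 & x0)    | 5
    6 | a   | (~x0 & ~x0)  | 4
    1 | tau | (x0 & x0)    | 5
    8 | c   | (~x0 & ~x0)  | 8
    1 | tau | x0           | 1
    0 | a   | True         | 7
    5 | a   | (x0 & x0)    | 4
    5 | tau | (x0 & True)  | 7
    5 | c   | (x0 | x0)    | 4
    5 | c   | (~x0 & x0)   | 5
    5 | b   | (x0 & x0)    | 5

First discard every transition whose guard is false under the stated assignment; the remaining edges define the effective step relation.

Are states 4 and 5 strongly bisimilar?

Bisimulation quotient by refinement:
  round 0: {{0,1,2,3,4,5,6,7,8}}
  round 1: {{0,6},{1,2,3,4,5},{7},{8}}
  round 2: {{0},{1,2,3,4,5},{6},{7},{8}}
stable after 3 split(s): 5 block(s)
4∈{1,2,3,4,5}, 5∈{1,2,3,4,5}

Answer: BISIMILAR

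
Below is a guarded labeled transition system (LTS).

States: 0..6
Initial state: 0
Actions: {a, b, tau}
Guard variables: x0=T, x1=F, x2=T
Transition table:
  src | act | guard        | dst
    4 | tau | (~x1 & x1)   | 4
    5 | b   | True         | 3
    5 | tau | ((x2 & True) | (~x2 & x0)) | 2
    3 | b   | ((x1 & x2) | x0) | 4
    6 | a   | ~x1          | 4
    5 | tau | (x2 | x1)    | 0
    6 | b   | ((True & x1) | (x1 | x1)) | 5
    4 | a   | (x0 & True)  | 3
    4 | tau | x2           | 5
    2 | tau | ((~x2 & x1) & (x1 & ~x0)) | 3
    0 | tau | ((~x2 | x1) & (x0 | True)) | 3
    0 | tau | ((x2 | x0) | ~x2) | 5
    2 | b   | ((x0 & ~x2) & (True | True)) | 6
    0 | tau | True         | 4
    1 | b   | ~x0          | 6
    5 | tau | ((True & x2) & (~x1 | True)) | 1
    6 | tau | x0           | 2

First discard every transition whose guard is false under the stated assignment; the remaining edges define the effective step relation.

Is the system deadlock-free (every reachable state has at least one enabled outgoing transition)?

Reach set: {0,1,2,3,4,5}
  0: tau→4  tau→5  [2 out]
  1: ∅  [STUCK]
  2: ∅  [STUCK]
  3: b→4  [1 out]
  4: a→3  tau→5  [2 out]
  5: b→3  tau→0  tau→1  tau→2  [4 out]
witness 1: tau·tau

Answer: DEADLOCK at state 1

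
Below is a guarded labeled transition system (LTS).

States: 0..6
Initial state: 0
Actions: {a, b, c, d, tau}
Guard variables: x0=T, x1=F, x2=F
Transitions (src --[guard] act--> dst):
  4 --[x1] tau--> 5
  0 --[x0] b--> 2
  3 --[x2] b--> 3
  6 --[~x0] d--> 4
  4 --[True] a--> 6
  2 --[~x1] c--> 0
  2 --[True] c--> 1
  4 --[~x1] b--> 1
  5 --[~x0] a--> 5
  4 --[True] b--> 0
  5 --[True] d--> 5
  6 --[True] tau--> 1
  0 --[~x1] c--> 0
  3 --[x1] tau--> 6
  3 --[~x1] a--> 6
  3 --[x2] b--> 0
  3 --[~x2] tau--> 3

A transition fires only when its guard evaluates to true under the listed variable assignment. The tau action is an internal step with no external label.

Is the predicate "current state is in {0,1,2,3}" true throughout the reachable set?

Safe = {0,1,2,3}
R = {0,1,2}
  0: ✓
  1: ✓
  2: ✓

Answer: INVARIANT HOLDS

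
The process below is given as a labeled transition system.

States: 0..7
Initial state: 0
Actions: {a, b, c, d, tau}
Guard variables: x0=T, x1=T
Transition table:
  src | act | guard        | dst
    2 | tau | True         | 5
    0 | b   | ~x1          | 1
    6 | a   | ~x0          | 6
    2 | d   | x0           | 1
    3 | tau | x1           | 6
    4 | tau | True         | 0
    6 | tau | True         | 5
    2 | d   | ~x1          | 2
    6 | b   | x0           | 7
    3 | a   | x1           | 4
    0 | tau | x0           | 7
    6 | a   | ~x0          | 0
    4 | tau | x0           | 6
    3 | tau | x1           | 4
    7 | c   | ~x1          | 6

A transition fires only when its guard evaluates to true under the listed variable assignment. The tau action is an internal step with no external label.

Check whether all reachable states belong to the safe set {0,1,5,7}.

Allowed set {0,1,5,7}
Reach set: {0,7}
  0: ✓
  7: ✓

Answer: INVARIANT HOLDS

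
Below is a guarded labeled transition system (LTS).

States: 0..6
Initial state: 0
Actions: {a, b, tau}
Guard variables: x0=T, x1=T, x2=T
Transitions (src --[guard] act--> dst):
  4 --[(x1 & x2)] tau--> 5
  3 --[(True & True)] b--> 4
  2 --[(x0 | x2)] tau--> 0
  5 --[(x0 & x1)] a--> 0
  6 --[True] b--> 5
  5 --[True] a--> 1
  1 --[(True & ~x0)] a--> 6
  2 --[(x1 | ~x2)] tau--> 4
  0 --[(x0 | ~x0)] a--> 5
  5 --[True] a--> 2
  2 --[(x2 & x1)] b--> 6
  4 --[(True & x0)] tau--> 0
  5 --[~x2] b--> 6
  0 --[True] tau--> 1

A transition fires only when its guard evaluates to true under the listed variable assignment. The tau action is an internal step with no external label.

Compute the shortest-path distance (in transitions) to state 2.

Breadth-first toward 2:
  depth 0: {0}
  depth 1: {1,5}
  depth 2: {2}
depth(2)=2, e.g. a·a

Answer: 2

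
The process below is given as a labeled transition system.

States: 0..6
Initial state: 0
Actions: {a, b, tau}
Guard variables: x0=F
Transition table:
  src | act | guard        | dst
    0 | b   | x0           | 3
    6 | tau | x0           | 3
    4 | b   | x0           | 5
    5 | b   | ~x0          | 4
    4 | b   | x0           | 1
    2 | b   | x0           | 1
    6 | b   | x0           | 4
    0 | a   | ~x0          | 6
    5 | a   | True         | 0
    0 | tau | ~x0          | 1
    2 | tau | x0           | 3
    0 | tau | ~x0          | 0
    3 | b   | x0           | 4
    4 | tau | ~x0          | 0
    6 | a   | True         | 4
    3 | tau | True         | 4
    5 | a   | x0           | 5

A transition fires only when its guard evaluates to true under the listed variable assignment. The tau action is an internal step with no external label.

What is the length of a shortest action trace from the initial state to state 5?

BFS to 5:
  L0 = {0}
  L1 = {1,6}
  L2 = {4}
5 never appears.

Answer: UNREACHABLE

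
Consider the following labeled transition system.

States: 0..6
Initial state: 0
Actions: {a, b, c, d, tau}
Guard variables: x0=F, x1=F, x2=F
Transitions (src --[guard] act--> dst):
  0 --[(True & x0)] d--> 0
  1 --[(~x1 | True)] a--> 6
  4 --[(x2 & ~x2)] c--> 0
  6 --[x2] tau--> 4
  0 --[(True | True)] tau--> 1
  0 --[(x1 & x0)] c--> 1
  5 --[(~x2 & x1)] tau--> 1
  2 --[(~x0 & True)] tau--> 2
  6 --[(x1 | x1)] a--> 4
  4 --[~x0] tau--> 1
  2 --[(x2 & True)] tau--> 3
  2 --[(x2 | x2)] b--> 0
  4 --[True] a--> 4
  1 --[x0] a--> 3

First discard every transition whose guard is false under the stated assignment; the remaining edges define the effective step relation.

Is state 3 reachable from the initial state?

Answer: UNREACHABLE

Analysis:
Guard filter leaves 5 enabled edge(s).
Layer 0: {0}
Layer 1: {1}  total {0,1}
Layer 2: {6}  total {0,1,6}
R = {0,1,6}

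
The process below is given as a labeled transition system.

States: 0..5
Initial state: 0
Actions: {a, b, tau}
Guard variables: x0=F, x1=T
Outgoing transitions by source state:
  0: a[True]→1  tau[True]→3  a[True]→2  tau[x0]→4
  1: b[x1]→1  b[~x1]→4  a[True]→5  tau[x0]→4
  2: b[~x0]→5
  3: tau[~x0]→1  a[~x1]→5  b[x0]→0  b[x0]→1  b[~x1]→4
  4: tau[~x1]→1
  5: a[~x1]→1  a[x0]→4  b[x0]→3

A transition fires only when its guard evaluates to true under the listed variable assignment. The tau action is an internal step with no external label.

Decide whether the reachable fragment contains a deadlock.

Answer: DEADLOCK at state 5

Analysis:
Reach set: {0,1,2,3,5}
  0: a→1  a→2  tau→3  [3 exit(s)]
  1: a→5  b→1  [2 exit(s)]
  2: b→5  [1 exit(s)]
  3: tau→1  [1 exit(s)]
  5: ∅  [no exit]
trace reaching 5: a·a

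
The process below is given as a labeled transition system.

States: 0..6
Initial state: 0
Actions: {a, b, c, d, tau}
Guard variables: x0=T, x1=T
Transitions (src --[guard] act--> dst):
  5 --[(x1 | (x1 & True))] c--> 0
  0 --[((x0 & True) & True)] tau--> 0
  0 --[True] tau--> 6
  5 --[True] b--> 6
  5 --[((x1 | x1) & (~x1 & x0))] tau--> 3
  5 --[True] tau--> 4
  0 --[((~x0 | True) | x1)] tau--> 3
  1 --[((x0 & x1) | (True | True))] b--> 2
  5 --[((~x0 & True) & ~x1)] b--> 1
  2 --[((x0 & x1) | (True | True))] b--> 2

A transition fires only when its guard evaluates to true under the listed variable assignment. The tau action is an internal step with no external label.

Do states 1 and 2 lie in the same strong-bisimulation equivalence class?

Answer: BISIMILAR

Analysis:
Bisimulation quotient by refinement:
  P[0] = {{0,1,2,3,4,5,6}}
  P[1] = {{0},{1,2},{3,4,6},{5}}
Fixed point at round 2; 4 class(es).
class of 1: {1,2}; class of 2: {1,2}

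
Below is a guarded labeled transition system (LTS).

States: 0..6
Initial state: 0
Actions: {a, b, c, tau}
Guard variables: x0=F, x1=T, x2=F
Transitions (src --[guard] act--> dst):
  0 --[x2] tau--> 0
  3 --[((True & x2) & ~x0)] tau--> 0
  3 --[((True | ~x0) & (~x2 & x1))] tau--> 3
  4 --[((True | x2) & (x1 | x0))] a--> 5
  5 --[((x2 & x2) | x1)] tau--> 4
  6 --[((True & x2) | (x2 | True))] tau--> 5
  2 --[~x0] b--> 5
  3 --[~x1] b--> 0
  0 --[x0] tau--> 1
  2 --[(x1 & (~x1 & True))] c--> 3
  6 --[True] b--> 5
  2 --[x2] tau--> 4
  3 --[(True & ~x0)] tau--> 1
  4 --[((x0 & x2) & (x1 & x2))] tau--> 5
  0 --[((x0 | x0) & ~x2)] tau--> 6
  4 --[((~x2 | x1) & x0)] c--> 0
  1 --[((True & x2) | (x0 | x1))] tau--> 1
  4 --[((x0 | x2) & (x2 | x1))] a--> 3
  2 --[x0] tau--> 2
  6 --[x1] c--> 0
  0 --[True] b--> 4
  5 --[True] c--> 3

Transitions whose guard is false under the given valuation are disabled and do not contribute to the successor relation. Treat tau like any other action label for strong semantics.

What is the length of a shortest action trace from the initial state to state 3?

Layered search for 3:
  depth 0: {0}
  depth 1: {4}
  depth 2: {5}
  depth 3: {3}
3 enters at depth 3; path b·a·c

Answer: 3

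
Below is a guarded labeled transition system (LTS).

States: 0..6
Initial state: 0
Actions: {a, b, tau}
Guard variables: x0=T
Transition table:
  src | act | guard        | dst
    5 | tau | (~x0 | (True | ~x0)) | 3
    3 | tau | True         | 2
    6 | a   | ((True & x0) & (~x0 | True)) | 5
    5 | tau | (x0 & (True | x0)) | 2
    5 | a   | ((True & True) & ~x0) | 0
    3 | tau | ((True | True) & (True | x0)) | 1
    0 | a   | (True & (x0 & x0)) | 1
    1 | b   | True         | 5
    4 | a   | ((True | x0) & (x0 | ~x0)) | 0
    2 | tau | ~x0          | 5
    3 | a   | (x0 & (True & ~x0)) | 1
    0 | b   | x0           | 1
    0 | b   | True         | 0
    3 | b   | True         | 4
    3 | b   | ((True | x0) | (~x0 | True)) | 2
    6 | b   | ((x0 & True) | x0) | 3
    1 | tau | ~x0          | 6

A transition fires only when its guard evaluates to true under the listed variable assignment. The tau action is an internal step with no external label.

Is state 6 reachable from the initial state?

After dropping false guards: 13 live edges.
Layer 0: {0}
Layer 1: {1}  now seen {0,1}
Layer 2: {5}  now seen {0,1,5}
Layer 3: {2,3}  now seen {0,1,2,3,5}
Layer 4: {4}  now seen {0,1,2,3,4,5}
Reach set: {0,1,2,3,4,5}

Answer: UNREACHABLE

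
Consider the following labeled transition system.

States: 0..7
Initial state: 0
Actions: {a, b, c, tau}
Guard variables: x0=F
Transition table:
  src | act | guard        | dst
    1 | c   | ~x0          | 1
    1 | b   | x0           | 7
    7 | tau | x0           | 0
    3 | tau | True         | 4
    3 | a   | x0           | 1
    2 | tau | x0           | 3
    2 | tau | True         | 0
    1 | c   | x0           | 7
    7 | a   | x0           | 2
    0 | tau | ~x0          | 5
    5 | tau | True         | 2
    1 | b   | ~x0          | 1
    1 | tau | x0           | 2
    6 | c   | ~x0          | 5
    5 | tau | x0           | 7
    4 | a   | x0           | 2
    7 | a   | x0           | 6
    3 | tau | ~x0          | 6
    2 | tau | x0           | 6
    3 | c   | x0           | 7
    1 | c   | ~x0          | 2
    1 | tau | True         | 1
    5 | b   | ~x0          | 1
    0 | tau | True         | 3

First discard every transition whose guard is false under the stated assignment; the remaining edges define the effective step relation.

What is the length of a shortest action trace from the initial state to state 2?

BFS to 2:
  L0 = {0}
  L1 = {3,5}
  L2 = {1,2,4,6}
first hit 2 at d=2 via tau·tau

Answer: 2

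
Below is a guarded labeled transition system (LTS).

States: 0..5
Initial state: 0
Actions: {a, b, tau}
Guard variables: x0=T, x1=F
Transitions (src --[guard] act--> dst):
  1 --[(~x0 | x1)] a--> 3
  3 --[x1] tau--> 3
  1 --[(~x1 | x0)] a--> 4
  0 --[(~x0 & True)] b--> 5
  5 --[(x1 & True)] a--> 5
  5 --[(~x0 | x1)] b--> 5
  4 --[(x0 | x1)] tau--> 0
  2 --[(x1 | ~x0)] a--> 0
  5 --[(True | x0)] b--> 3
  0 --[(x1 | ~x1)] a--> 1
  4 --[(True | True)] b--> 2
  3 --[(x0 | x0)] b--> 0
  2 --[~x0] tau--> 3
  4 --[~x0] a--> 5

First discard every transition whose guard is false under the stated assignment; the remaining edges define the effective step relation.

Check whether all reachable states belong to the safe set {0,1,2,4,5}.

Answer: INVARIANT HOLDS

Analysis:
Allowed set {0,1,2,4,5}
R = {0,1,2,4}
  0: ✓
  1: ✓
  2: ✓
  4: ✓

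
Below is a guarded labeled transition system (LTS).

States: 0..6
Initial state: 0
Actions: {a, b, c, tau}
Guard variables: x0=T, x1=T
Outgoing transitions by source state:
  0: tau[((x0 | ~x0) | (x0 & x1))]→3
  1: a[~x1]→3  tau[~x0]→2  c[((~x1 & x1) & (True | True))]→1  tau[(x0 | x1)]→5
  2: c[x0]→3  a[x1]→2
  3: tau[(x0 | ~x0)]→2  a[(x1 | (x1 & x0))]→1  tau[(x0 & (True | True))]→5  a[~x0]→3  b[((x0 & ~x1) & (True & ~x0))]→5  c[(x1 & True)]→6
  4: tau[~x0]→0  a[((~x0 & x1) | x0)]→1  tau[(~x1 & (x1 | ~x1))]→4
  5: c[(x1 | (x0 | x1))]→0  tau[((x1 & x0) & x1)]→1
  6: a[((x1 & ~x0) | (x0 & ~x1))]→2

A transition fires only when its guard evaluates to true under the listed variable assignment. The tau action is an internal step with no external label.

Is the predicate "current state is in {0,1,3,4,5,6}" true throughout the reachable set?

Safe = {0,1,3,4,5,6}
Reachable = {0,1,2,3,5,6}
  0: safe
  1: safe
  2: outside
  3: safe
  5: safe
  6: safe
reach 2 via tau·tau — violates

Answer: INVARIANT VIOLATED at state 2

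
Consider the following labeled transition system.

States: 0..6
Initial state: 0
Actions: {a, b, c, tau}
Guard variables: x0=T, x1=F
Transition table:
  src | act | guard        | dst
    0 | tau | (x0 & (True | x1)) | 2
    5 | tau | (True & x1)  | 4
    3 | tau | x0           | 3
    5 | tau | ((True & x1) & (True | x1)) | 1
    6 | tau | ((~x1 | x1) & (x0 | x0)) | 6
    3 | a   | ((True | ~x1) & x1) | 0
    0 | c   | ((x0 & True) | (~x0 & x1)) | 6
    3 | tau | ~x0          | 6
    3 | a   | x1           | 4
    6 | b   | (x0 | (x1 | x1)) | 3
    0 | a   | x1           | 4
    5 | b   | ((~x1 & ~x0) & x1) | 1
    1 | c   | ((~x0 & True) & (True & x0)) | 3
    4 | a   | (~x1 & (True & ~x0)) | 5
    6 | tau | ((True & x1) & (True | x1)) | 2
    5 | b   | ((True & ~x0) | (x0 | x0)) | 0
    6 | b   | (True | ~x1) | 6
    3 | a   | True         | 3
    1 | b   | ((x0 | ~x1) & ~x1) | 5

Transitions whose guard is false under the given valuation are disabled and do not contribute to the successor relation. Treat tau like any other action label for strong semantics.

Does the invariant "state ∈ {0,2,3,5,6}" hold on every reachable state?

Inv-set: {0,2,3,5,6}
Reach set: {0,2,3,6}
  0: ok
  2: ok
  3: ok
  6: ok

Answer: INVARIANT HOLDS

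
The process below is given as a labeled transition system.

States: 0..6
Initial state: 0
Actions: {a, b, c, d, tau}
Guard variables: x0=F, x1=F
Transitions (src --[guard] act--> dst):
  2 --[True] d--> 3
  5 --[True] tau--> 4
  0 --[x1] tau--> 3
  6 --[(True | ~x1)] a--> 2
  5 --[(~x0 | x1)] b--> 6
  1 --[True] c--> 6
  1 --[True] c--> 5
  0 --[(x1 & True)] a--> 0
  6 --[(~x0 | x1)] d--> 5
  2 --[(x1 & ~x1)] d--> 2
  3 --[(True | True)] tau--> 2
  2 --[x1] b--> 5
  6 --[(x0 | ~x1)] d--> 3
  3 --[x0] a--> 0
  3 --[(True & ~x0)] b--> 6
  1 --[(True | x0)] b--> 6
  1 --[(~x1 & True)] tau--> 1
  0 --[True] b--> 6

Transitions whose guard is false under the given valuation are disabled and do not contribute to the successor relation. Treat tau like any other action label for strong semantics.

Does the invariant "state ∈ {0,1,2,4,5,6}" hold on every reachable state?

Allowed set {0,1,2,4,5,6}
Reach set: {0,2,3,4,5,6}
  0: ok
  2: ok
  3: outside
  4: ok
  5: ok
  6: ok
counterexample path to 3: b·d

Answer: INVARIANT VIOLATED at state 3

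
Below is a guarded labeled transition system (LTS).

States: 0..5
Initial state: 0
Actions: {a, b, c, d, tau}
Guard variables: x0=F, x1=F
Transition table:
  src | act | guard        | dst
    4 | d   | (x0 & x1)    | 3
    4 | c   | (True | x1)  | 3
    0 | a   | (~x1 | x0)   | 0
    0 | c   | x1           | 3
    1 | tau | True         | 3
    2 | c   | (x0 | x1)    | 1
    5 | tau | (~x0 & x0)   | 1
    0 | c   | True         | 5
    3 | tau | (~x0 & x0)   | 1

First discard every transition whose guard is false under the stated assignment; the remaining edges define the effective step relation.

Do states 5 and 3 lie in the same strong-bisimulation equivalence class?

Bisimulation quotient by refinement:
  π0 = {{0,1,2,3,4,5}}
  π1 = {{0},{1},{2,3,5},{4}}
stable after 2 split(s): 4 block(s)
class of 5: {2,3,5}; class of 3: {2,3,5}

Answer: BISIMILAR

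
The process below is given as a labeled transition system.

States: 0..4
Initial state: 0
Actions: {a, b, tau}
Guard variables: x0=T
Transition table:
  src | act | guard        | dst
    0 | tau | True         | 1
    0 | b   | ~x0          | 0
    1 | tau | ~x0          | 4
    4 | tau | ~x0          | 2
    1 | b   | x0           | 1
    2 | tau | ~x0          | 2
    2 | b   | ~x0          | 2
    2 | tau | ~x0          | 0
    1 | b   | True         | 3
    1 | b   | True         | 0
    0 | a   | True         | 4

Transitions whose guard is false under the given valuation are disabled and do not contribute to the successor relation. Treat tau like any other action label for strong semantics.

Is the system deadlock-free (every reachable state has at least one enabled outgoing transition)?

R = {0,1,3,4}
  0: a→4  tau→1  [deg 2]
  1: b→0  b→1  b→3  [deg 3]
  3: ∅  [STUCK]
  4: ∅  [STUCK]
trace reaching 3: tau·b

Answer: DEADLOCK at state 3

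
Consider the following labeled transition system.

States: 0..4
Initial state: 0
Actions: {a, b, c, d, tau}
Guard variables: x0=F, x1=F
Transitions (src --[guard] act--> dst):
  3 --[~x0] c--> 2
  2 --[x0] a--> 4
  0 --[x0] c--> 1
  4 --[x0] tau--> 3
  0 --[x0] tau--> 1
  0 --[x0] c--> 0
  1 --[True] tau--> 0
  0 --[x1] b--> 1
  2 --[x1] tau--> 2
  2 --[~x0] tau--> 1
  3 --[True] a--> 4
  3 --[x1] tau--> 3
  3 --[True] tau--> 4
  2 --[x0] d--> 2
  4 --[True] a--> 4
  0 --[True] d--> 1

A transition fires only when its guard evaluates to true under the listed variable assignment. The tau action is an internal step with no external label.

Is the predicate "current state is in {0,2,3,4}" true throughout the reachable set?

Answer: INVARIANT VIOLATED at state 1

Analysis:
Allowed set {0,2,3,4}
R = {0,1}
  0: safe
  1: ✗ unsafe
counterexample path to 1: d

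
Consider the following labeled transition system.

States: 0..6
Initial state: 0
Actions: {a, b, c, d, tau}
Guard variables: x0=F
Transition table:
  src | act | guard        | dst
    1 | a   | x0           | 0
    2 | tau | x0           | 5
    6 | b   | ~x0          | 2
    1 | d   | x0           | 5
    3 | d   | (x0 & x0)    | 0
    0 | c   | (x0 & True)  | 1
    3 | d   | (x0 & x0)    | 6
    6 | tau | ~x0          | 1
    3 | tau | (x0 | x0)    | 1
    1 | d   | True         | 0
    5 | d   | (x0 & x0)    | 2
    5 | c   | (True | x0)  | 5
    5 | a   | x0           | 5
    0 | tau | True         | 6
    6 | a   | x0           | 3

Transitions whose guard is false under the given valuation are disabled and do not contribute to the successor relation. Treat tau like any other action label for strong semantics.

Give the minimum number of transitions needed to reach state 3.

BFS to 3:
  Layer 0: {0}
  Layer 1: {6}
  Layer 2: {1,2}
3 never appears.

Answer: UNREACHABLE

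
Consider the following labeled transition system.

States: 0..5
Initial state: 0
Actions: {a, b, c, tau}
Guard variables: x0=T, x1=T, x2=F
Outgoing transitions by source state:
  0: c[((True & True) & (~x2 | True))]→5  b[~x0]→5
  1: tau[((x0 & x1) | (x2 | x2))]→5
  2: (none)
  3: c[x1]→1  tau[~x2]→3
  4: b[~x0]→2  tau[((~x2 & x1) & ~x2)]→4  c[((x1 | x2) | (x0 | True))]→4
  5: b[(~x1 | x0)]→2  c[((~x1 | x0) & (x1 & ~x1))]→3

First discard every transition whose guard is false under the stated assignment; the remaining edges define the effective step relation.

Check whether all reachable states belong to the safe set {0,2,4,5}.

Answer: INVARIANT HOLDS

Trace:
Inv-set: {0,2,4,5}
Reachable = {0,2,5}
  0: ✓
  2: ✓
  5: ✓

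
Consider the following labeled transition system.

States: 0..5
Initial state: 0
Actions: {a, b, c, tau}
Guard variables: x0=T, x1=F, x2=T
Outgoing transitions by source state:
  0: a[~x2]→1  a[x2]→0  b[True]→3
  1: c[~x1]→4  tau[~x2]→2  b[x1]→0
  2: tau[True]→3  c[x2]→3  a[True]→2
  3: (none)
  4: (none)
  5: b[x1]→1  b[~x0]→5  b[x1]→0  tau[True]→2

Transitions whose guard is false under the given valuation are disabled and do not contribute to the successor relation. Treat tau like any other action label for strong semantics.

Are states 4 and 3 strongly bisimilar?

Bisimulation quotient by refinement:
  round 0: {{0,1,2,3,4,5}}
  round 1: {{0},{1},{2},{3,4},{5}}
stable after 2 split(s): 5 block(s)
[4]={3,4}  [3]={3,4}

Answer: BISIMILAR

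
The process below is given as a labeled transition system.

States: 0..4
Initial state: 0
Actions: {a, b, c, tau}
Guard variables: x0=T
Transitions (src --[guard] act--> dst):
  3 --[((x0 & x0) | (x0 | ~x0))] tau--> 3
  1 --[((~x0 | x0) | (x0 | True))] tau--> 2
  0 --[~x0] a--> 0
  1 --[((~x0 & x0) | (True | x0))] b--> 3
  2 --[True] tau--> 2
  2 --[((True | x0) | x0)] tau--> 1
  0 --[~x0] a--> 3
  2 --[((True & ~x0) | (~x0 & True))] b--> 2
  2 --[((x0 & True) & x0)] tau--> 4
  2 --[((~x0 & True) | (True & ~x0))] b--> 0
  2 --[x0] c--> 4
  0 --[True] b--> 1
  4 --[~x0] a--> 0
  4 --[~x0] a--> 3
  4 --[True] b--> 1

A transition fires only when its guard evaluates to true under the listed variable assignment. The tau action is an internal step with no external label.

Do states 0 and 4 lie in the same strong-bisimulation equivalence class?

Answer: BISIMILAR

Trace:
Compute ~ classes (split until stable):
  round 0: {{0,1,2,3,4}}
  round 1: {{0,4},{1},{2},{3}}
4 equivalence class(es) (converged in 2)
0∈{0,4}, 4∈{0,4}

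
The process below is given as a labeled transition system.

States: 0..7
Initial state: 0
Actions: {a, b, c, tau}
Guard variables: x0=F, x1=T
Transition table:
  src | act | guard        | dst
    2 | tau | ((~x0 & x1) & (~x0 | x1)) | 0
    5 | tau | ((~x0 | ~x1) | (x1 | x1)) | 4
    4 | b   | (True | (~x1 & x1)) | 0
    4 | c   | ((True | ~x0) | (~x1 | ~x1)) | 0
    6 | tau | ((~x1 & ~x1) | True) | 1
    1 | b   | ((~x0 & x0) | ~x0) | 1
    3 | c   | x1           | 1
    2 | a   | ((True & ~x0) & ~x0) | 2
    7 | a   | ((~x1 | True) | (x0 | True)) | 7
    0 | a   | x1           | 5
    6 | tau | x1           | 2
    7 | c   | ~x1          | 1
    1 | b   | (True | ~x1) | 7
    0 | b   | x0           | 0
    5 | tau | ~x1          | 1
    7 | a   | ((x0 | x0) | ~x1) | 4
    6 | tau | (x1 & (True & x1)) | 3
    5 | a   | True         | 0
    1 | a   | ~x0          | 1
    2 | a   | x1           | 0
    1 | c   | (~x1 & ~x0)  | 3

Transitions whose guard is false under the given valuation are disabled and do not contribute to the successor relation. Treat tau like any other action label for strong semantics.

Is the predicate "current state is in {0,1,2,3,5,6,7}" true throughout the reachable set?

Answer: INVARIANT VIOLATED at state 4

Working:
Safe = {0,1,2,3,5,6,7}
Reach set: {0,4,5}
  0: safe
  4: ✗ unsafe
  5: safe
reach 4 via a·tau — violates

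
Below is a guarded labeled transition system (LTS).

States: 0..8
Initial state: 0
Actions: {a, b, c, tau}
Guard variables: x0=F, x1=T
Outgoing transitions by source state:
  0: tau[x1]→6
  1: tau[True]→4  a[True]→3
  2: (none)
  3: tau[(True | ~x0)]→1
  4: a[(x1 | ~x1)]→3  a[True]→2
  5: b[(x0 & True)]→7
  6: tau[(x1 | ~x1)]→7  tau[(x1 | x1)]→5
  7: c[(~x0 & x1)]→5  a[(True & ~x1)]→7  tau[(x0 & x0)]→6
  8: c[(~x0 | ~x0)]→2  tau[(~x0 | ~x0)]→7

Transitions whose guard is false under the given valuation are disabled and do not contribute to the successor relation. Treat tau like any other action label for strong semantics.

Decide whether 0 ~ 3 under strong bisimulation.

Refine partition for ~:
  round 0: {{0,1,2,3,4,5,6,7,8}}
  round 1: {{0,3,6},{1},{2,5},{4},{7},{8}}
  round 2: {{0},{1},{2,5},{3},{4},{6},{7},{8}}
stable after 3 split(s): 8 block(s)
class of 0: {0}; class of 3: {3}

Answer: NOT BISIMILAR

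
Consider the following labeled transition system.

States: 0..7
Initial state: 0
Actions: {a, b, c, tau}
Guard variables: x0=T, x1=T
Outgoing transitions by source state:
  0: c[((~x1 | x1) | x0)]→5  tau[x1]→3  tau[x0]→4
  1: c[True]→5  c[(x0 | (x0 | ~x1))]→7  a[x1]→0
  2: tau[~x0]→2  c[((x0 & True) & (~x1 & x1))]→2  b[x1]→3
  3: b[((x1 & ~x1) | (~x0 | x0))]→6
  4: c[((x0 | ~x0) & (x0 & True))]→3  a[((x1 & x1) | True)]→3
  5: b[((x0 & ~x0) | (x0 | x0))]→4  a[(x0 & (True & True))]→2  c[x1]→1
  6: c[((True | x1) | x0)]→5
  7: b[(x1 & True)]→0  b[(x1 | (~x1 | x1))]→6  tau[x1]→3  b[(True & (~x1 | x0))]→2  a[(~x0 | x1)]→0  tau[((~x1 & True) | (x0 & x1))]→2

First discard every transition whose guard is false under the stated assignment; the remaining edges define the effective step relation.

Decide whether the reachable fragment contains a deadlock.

Answer: DEADLOCK-FREE

Working:
Reach set: {0,1,2,3,4,5,6,7}
  0: c→5  tau→3  tau→4  [deg 3]
  1: a→0  c→5  c→7  [deg 3]
  2: b→3  [deg 1]
  3: b→6  [deg 1]
  4: a→3  c→3  [deg 2]
  5: a→2  b→4  c→1  [deg 3]
  6: c→5  [deg 1]
  7: a→0  b→0  b→2  b→6  tau→2  tau→3  [deg 6]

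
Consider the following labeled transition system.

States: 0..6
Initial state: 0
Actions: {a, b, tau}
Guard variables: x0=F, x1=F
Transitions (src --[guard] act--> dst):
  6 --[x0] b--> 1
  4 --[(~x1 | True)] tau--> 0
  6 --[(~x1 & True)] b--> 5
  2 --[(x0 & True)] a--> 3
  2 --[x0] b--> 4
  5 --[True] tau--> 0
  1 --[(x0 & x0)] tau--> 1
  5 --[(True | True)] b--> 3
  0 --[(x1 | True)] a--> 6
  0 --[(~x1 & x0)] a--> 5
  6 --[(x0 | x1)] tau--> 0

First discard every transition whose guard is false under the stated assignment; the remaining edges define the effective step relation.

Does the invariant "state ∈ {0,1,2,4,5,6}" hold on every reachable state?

Safe = {0,1,2,4,5,6}
R = {0,3,5,6}
  0: ok
  3: VIOLATES
  5: ok
  6: ok
counterexample path to 3: a·b·b

Answer: INVARIANT VIOLATED at state 3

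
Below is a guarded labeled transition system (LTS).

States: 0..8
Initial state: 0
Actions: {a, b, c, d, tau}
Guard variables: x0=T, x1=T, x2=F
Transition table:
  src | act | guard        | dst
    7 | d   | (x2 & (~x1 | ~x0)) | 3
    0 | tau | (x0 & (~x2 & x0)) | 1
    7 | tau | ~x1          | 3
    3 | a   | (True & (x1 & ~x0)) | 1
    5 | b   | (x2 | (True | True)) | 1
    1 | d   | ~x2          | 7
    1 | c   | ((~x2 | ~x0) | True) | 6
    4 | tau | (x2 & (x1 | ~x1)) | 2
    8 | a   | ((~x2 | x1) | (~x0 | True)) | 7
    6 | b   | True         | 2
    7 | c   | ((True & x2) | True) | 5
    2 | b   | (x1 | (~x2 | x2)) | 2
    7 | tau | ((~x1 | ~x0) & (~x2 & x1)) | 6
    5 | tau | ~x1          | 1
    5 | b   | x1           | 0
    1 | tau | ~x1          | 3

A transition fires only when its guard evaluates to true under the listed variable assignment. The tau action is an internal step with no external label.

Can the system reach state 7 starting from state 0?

Answer: REACHABLE

Analysis:
After dropping false guards: 9 live edges.
L0 = {0}
L1 = {1}  total {0,1}
L2 = {6,7}  total {0,1,6,7}
L3 = {2,5}  total {0,1,2,5,6,7}
Reachable = {0,1,2,5,6,7}
Path to 7: tau·d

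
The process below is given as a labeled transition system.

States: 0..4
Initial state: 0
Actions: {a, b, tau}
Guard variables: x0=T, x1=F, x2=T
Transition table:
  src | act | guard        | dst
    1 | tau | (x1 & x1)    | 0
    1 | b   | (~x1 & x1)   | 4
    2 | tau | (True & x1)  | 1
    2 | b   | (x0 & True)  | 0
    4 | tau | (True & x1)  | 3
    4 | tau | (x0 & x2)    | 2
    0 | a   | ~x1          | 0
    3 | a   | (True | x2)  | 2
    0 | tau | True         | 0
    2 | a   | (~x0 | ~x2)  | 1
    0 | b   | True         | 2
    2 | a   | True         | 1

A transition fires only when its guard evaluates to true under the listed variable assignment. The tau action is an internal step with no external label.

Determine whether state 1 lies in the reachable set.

Answer: REACHABLE

Trace:
Guard filter leaves 7 enabled edge(s).
depth 0: {0}
depth 1: {2}  now seen {0,2}
depth 2: {1}  now seen {0,1,2}
Reachable = {0,1,2}
trace reaching 1: b·a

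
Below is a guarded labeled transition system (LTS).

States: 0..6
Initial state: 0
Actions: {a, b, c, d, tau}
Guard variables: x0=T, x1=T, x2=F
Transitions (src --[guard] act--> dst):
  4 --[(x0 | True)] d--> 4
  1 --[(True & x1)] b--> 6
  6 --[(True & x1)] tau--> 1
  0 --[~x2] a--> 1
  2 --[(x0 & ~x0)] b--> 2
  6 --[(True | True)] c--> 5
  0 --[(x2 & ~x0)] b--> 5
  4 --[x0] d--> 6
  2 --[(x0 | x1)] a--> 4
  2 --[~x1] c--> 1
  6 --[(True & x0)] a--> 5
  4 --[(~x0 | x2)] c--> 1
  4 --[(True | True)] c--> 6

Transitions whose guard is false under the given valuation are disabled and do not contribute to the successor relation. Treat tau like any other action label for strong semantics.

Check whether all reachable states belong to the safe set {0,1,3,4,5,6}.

Answer: INVARIANT HOLDS

Analysis:
Safe = {0,1,3,4,5,6}
R = {0,1,5,6}
  0: ✓
  1: ✓
  5: ✓
  6: ✓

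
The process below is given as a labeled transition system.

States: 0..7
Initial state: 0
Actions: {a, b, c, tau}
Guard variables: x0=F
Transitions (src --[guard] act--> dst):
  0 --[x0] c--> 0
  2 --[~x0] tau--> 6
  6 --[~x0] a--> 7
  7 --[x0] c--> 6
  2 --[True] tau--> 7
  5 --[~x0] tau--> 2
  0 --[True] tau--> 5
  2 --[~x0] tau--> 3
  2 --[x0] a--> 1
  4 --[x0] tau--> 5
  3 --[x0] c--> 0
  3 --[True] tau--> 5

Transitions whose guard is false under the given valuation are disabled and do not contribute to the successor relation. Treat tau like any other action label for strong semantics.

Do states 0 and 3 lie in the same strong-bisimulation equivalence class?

Answer: BISIMILAR

Trace:
Refine partition for ~:
  π0 = {{0,1,2,3,4,5,6,7}}
  π1 = {{0,2,3,5},{1,4,7},{6}}
  π2 = {{0,3,5},{1,4,7},{2},{6}}
  π3 = {{0,3},{1,4,7},{2},{5},{6}}
5 equivalence class(es) (converged in 4)
[0]={0,3}  [3]={0,3}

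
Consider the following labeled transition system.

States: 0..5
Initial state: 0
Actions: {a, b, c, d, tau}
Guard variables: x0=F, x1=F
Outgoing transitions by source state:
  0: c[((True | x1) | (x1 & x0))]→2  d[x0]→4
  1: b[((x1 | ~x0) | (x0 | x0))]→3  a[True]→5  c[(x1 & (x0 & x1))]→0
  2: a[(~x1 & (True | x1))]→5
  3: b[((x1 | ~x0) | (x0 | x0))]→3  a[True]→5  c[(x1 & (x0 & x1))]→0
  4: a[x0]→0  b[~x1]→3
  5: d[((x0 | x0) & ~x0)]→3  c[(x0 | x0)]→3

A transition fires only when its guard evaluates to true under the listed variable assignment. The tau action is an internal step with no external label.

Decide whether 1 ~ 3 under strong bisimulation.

Bisimulation quotient by refinement:
  P[0] = {{0,1,2,3,4,5}}
  P[1] = {{0},{1,3},{2},{4},{5}}
stable after 2 split(s): 5 block(s)
[1]={1,3}  [3]={1,3}

Answer: BISIMILAR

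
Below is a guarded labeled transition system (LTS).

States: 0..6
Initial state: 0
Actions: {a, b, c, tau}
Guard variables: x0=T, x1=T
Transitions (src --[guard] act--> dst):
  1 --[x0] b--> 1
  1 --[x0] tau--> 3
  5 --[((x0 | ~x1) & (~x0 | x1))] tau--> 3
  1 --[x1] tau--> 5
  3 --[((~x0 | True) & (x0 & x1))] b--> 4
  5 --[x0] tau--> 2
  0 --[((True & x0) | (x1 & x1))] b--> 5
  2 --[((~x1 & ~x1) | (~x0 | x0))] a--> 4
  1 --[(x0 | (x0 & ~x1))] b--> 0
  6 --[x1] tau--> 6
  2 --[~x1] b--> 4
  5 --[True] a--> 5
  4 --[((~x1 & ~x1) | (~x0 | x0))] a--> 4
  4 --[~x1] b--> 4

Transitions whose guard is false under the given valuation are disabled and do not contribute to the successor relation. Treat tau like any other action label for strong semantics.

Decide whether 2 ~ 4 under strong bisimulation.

Refine partition for ~:
  P[0] = {{0,1,2,3,4,5,6}}
  P[1] = {{0,3},{1},{2,4},{5},{6}}
  P[2] = {{0},{1},{2,4},{3},{5},{6}}
stable after 3 split(s): 6 block(s)
[2]={2,4}  [4]={2,4}

Answer: BISIMILAR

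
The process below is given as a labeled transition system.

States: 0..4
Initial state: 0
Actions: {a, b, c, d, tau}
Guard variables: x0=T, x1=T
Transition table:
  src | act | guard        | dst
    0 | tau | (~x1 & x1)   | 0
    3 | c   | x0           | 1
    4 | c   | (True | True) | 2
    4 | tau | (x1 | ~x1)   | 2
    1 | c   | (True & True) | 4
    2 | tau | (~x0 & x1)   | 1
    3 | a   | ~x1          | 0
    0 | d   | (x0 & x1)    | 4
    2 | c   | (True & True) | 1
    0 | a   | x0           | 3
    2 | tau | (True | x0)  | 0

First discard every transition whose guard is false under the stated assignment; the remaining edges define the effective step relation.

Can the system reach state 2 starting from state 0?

Guard filter leaves 8 enabled edge(s).
depth 0: {0}
depth 1: {3,4}  now seen {0,3,4}
depth 2: {1,2}  now seen {0,1,2,3,4}
Reachable = {0,1,2,3,4}
Path to 2: d·c

Answer: REACHABLE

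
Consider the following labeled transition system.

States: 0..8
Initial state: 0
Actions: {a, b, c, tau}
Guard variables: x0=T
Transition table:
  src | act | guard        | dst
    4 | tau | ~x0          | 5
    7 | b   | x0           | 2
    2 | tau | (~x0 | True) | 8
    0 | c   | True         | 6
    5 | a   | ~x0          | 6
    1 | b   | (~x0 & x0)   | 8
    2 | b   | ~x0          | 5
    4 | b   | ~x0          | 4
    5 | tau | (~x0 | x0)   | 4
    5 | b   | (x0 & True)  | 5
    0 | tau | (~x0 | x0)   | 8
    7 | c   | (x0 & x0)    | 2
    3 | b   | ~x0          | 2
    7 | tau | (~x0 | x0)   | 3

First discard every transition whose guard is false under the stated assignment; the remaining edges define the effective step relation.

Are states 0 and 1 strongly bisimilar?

Answer: NOT BISIMILAR

Working:
Refine partition for ~:
  π0 = {{0,1,2,3,4,5,6,7,8}}
  π1 = {{0},{1,3,4,6,8},{2},{5},{7}}
Fixed point at round 2; 5 class(es).
[0]={0}  [1]={1,3,4,6,8}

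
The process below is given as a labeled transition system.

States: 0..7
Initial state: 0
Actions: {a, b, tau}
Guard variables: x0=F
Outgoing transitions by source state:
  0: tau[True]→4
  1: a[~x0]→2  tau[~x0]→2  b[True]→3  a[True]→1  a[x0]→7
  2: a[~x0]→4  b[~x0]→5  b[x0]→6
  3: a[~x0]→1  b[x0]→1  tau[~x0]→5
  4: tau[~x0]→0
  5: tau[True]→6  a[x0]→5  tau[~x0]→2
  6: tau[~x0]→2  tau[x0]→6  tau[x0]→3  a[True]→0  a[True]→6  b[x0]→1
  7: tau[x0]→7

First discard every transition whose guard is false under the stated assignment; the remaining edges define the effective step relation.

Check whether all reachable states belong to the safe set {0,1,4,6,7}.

Inv-set: {0,1,4,6,7}
Reach set: {0,4}
  0: safe
  4: safe

Answer: INVARIANT HOLDS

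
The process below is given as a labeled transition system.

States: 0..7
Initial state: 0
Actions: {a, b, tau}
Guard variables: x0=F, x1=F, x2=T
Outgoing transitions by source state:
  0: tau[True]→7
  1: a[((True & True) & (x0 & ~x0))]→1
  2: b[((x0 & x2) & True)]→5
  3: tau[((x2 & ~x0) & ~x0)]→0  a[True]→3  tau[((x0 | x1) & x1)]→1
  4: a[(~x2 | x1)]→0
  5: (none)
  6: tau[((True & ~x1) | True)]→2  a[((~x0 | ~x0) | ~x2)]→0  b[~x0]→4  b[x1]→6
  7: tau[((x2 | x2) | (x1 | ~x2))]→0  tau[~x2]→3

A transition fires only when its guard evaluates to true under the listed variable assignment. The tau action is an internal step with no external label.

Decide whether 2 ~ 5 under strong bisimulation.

Refine partition for ~:
  P[0] = {{0,1,2,3,4,5,6,7}}
  P[1] = {{0,7},{1,2,4,5},{3},{6}}
stable after 2 split(s): 4 block(s)
2∈{1,2,4,5}, 5∈{1,2,4,5}

Answer: BISIMILAR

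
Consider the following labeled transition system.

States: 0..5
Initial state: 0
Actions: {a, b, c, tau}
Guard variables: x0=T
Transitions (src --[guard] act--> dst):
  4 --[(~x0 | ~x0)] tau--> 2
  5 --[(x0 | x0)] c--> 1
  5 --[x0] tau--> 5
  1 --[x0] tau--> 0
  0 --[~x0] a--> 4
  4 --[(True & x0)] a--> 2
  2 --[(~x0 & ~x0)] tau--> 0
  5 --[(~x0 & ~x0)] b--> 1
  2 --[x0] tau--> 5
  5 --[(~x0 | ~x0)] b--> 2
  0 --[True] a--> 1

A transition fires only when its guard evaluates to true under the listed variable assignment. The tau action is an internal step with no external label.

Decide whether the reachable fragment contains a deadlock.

Reach set: {0,1}
  0: a→1  [deg 1]
  1: tau→0  [deg 1]

Answer: DEADLOCK-FREE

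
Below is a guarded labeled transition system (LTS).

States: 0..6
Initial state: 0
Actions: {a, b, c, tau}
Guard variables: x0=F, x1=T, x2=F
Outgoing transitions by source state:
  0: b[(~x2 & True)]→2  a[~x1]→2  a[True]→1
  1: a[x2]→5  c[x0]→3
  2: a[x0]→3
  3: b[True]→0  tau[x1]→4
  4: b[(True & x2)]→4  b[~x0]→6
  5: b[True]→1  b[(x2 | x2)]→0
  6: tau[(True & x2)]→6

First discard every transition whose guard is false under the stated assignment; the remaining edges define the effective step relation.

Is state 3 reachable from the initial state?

Answer: UNREACHABLE

Working:
Guard filter leaves 6 enabled edge(s).
L0 = {0}
L1 = {1,2}  total {0,1,2}
R = {0,1,2}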